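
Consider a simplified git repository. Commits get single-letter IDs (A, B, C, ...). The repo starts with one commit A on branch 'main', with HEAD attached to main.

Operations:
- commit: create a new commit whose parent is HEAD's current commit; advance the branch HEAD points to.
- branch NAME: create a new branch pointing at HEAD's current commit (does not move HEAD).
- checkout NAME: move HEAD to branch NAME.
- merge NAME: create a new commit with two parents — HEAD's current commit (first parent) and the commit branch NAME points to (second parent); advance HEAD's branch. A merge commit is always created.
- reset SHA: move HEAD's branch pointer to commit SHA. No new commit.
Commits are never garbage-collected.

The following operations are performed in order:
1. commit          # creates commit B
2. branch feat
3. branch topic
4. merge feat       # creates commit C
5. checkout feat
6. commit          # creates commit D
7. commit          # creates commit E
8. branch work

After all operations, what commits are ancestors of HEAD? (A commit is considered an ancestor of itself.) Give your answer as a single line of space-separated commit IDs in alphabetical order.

After op 1 (commit): HEAD=main@B [main=B]
After op 2 (branch): HEAD=main@B [feat=B main=B]
After op 3 (branch): HEAD=main@B [feat=B main=B topic=B]
After op 4 (merge): HEAD=main@C [feat=B main=C topic=B]
After op 5 (checkout): HEAD=feat@B [feat=B main=C topic=B]
After op 6 (commit): HEAD=feat@D [feat=D main=C topic=B]
After op 7 (commit): HEAD=feat@E [feat=E main=C topic=B]
After op 8 (branch): HEAD=feat@E [feat=E main=C topic=B work=E]

Answer: A B D E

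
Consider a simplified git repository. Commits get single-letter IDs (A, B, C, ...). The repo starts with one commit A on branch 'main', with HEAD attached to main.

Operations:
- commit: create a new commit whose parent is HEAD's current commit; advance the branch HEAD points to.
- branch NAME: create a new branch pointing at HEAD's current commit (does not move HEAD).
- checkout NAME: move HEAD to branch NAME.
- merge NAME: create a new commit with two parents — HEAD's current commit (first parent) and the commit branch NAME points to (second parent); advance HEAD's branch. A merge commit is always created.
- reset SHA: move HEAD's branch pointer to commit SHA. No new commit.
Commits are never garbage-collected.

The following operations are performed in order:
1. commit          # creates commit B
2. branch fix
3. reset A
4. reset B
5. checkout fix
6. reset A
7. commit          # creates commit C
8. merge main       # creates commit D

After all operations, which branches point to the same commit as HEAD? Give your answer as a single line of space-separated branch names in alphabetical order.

Answer: fix

Derivation:
After op 1 (commit): HEAD=main@B [main=B]
After op 2 (branch): HEAD=main@B [fix=B main=B]
After op 3 (reset): HEAD=main@A [fix=B main=A]
After op 4 (reset): HEAD=main@B [fix=B main=B]
After op 5 (checkout): HEAD=fix@B [fix=B main=B]
After op 6 (reset): HEAD=fix@A [fix=A main=B]
After op 7 (commit): HEAD=fix@C [fix=C main=B]
After op 8 (merge): HEAD=fix@D [fix=D main=B]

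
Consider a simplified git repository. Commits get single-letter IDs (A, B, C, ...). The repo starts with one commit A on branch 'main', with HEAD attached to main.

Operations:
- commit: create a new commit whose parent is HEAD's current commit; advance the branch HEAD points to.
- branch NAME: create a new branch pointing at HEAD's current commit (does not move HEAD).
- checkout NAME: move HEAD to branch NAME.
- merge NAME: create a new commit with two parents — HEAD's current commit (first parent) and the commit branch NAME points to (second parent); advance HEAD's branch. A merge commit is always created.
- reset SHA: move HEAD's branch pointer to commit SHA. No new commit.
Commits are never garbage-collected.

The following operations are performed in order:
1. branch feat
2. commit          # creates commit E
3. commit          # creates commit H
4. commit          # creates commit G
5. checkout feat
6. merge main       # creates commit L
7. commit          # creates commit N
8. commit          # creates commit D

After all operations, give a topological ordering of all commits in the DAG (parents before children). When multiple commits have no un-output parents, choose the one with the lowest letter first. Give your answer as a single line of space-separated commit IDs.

After op 1 (branch): HEAD=main@A [feat=A main=A]
After op 2 (commit): HEAD=main@E [feat=A main=E]
After op 3 (commit): HEAD=main@H [feat=A main=H]
After op 4 (commit): HEAD=main@G [feat=A main=G]
After op 5 (checkout): HEAD=feat@A [feat=A main=G]
After op 6 (merge): HEAD=feat@L [feat=L main=G]
After op 7 (commit): HEAD=feat@N [feat=N main=G]
After op 8 (commit): HEAD=feat@D [feat=D main=G]
commit A: parents=[]
commit D: parents=['N']
commit E: parents=['A']
commit G: parents=['H']
commit H: parents=['E']
commit L: parents=['A', 'G']
commit N: parents=['L']

Answer: A E H G L N D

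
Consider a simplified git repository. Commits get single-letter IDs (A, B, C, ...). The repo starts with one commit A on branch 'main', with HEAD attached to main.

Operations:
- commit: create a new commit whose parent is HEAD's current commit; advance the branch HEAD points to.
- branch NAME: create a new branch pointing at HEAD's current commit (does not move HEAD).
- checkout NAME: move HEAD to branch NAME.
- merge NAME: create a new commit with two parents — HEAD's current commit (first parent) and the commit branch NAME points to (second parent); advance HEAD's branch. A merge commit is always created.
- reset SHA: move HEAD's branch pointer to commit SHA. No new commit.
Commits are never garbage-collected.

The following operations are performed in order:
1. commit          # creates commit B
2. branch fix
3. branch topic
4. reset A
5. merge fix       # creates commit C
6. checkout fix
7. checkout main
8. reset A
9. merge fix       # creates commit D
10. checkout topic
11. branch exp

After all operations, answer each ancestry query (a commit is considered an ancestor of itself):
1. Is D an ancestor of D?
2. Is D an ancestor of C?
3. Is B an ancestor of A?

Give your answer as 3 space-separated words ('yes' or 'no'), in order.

After op 1 (commit): HEAD=main@B [main=B]
After op 2 (branch): HEAD=main@B [fix=B main=B]
After op 3 (branch): HEAD=main@B [fix=B main=B topic=B]
After op 4 (reset): HEAD=main@A [fix=B main=A topic=B]
After op 5 (merge): HEAD=main@C [fix=B main=C topic=B]
After op 6 (checkout): HEAD=fix@B [fix=B main=C topic=B]
After op 7 (checkout): HEAD=main@C [fix=B main=C topic=B]
After op 8 (reset): HEAD=main@A [fix=B main=A topic=B]
After op 9 (merge): HEAD=main@D [fix=B main=D topic=B]
After op 10 (checkout): HEAD=topic@B [fix=B main=D topic=B]
After op 11 (branch): HEAD=topic@B [exp=B fix=B main=D topic=B]
ancestors(D) = {A,B,D}; D in? yes
ancestors(C) = {A,B,C}; D in? no
ancestors(A) = {A}; B in? no

Answer: yes no no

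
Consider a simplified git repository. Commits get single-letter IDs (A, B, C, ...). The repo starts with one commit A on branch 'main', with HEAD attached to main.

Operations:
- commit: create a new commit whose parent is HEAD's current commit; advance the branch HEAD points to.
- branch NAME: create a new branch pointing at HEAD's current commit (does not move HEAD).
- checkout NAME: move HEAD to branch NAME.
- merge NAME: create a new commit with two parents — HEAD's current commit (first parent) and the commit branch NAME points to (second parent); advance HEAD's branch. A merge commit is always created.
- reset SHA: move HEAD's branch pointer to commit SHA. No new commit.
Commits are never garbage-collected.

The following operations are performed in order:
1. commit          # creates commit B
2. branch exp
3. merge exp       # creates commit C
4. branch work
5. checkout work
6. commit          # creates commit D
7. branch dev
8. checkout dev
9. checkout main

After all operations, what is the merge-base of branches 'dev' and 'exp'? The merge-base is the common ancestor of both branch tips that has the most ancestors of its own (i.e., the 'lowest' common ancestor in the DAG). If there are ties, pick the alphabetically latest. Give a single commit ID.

Answer: B

Derivation:
After op 1 (commit): HEAD=main@B [main=B]
After op 2 (branch): HEAD=main@B [exp=B main=B]
After op 3 (merge): HEAD=main@C [exp=B main=C]
After op 4 (branch): HEAD=main@C [exp=B main=C work=C]
After op 5 (checkout): HEAD=work@C [exp=B main=C work=C]
After op 6 (commit): HEAD=work@D [exp=B main=C work=D]
After op 7 (branch): HEAD=work@D [dev=D exp=B main=C work=D]
After op 8 (checkout): HEAD=dev@D [dev=D exp=B main=C work=D]
After op 9 (checkout): HEAD=main@C [dev=D exp=B main=C work=D]
ancestors(dev=D): ['A', 'B', 'C', 'D']
ancestors(exp=B): ['A', 'B']
common: ['A', 'B']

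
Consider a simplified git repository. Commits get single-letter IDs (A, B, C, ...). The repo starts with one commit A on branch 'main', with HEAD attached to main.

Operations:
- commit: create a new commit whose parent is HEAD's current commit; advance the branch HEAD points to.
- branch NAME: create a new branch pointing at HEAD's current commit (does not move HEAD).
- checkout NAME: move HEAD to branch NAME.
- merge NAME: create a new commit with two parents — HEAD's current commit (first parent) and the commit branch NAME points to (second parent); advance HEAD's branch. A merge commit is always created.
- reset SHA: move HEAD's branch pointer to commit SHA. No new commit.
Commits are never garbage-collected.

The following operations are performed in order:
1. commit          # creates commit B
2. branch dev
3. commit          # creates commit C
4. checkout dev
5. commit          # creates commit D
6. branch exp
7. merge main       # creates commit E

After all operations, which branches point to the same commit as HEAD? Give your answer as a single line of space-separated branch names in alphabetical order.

After op 1 (commit): HEAD=main@B [main=B]
After op 2 (branch): HEAD=main@B [dev=B main=B]
After op 3 (commit): HEAD=main@C [dev=B main=C]
After op 4 (checkout): HEAD=dev@B [dev=B main=C]
After op 5 (commit): HEAD=dev@D [dev=D main=C]
After op 6 (branch): HEAD=dev@D [dev=D exp=D main=C]
After op 7 (merge): HEAD=dev@E [dev=E exp=D main=C]

Answer: dev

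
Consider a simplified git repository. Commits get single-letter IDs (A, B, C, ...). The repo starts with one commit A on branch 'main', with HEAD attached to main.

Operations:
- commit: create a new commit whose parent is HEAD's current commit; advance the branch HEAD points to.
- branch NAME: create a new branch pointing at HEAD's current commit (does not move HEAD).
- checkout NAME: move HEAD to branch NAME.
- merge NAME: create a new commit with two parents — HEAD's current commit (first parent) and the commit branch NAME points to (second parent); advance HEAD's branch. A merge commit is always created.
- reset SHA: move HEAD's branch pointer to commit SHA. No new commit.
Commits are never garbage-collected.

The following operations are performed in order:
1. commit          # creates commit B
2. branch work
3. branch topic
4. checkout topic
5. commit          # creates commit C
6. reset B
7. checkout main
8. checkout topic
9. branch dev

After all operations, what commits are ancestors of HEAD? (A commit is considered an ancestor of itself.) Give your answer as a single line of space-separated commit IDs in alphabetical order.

Answer: A B

Derivation:
After op 1 (commit): HEAD=main@B [main=B]
After op 2 (branch): HEAD=main@B [main=B work=B]
After op 3 (branch): HEAD=main@B [main=B topic=B work=B]
After op 4 (checkout): HEAD=topic@B [main=B topic=B work=B]
After op 5 (commit): HEAD=topic@C [main=B topic=C work=B]
After op 6 (reset): HEAD=topic@B [main=B topic=B work=B]
After op 7 (checkout): HEAD=main@B [main=B topic=B work=B]
After op 8 (checkout): HEAD=topic@B [main=B topic=B work=B]
After op 9 (branch): HEAD=topic@B [dev=B main=B topic=B work=B]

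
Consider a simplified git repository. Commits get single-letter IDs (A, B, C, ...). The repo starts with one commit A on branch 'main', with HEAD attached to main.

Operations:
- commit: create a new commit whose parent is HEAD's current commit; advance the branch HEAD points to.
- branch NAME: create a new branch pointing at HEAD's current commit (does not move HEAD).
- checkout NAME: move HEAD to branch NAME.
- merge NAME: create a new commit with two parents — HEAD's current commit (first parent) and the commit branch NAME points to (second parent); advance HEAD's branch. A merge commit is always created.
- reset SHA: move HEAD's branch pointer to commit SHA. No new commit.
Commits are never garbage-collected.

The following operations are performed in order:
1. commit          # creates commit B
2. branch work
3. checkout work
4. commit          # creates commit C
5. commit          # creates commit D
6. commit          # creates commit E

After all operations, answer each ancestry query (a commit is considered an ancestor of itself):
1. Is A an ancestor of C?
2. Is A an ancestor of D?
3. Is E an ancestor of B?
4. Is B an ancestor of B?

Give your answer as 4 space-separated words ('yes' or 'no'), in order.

Answer: yes yes no yes

Derivation:
After op 1 (commit): HEAD=main@B [main=B]
After op 2 (branch): HEAD=main@B [main=B work=B]
After op 3 (checkout): HEAD=work@B [main=B work=B]
After op 4 (commit): HEAD=work@C [main=B work=C]
After op 5 (commit): HEAD=work@D [main=B work=D]
After op 6 (commit): HEAD=work@E [main=B work=E]
ancestors(C) = {A,B,C}; A in? yes
ancestors(D) = {A,B,C,D}; A in? yes
ancestors(B) = {A,B}; E in? no
ancestors(B) = {A,B}; B in? yes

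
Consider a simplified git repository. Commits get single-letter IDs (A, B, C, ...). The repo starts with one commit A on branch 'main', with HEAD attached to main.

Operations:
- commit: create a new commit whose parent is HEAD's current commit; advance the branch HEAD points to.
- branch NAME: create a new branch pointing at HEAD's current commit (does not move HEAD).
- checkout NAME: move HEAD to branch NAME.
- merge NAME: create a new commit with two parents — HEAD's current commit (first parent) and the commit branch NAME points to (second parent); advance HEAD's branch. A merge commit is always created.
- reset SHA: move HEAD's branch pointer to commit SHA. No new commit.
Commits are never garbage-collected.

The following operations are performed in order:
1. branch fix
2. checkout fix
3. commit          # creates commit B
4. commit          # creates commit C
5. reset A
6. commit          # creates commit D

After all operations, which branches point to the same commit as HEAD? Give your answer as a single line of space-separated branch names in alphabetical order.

After op 1 (branch): HEAD=main@A [fix=A main=A]
After op 2 (checkout): HEAD=fix@A [fix=A main=A]
After op 3 (commit): HEAD=fix@B [fix=B main=A]
After op 4 (commit): HEAD=fix@C [fix=C main=A]
After op 5 (reset): HEAD=fix@A [fix=A main=A]
After op 6 (commit): HEAD=fix@D [fix=D main=A]

Answer: fix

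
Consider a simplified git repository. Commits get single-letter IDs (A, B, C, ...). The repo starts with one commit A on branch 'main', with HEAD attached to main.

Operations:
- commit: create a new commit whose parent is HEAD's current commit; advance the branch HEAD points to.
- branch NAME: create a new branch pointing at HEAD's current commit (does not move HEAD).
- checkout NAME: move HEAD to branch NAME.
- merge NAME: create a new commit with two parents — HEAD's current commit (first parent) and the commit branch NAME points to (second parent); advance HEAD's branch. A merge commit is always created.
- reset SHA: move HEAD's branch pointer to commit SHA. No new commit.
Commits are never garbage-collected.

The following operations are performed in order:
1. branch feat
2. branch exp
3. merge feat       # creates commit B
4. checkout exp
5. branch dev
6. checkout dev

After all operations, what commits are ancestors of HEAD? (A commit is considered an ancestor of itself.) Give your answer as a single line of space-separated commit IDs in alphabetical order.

After op 1 (branch): HEAD=main@A [feat=A main=A]
After op 2 (branch): HEAD=main@A [exp=A feat=A main=A]
After op 3 (merge): HEAD=main@B [exp=A feat=A main=B]
After op 4 (checkout): HEAD=exp@A [exp=A feat=A main=B]
After op 5 (branch): HEAD=exp@A [dev=A exp=A feat=A main=B]
After op 6 (checkout): HEAD=dev@A [dev=A exp=A feat=A main=B]

Answer: A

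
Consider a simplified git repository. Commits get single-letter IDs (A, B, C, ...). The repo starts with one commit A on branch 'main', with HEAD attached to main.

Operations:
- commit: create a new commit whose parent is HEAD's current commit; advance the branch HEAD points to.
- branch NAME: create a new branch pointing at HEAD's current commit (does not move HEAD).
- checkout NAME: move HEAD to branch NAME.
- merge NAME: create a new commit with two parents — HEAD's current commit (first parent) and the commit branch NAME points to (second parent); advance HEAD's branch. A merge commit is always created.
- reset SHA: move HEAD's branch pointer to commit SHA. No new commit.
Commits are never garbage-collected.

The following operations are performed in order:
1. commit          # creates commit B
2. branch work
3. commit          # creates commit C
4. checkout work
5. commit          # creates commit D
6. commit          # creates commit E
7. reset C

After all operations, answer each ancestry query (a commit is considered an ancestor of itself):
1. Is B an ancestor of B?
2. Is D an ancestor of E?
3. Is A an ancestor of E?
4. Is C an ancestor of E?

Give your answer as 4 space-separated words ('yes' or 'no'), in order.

After op 1 (commit): HEAD=main@B [main=B]
After op 2 (branch): HEAD=main@B [main=B work=B]
After op 3 (commit): HEAD=main@C [main=C work=B]
After op 4 (checkout): HEAD=work@B [main=C work=B]
After op 5 (commit): HEAD=work@D [main=C work=D]
After op 6 (commit): HEAD=work@E [main=C work=E]
After op 7 (reset): HEAD=work@C [main=C work=C]
ancestors(B) = {A,B}; B in? yes
ancestors(E) = {A,B,D,E}; D in? yes
ancestors(E) = {A,B,D,E}; A in? yes
ancestors(E) = {A,B,D,E}; C in? no

Answer: yes yes yes no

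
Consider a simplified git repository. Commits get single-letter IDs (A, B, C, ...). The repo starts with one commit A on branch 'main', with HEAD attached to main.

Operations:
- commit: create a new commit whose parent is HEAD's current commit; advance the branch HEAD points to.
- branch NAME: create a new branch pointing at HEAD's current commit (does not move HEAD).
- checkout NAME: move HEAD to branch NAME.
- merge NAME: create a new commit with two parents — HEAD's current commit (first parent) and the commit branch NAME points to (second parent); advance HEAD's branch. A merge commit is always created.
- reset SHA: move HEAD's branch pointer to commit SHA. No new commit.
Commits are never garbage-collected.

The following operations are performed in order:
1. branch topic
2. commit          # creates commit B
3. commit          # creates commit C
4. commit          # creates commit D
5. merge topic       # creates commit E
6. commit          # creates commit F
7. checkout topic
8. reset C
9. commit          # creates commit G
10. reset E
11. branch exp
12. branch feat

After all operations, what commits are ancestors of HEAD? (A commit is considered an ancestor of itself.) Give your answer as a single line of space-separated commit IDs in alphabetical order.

After op 1 (branch): HEAD=main@A [main=A topic=A]
After op 2 (commit): HEAD=main@B [main=B topic=A]
After op 3 (commit): HEAD=main@C [main=C topic=A]
After op 4 (commit): HEAD=main@D [main=D topic=A]
After op 5 (merge): HEAD=main@E [main=E topic=A]
After op 6 (commit): HEAD=main@F [main=F topic=A]
After op 7 (checkout): HEAD=topic@A [main=F topic=A]
After op 8 (reset): HEAD=topic@C [main=F topic=C]
After op 9 (commit): HEAD=topic@G [main=F topic=G]
After op 10 (reset): HEAD=topic@E [main=F topic=E]
After op 11 (branch): HEAD=topic@E [exp=E main=F topic=E]
After op 12 (branch): HEAD=topic@E [exp=E feat=E main=F topic=E]

Answer: A B C D E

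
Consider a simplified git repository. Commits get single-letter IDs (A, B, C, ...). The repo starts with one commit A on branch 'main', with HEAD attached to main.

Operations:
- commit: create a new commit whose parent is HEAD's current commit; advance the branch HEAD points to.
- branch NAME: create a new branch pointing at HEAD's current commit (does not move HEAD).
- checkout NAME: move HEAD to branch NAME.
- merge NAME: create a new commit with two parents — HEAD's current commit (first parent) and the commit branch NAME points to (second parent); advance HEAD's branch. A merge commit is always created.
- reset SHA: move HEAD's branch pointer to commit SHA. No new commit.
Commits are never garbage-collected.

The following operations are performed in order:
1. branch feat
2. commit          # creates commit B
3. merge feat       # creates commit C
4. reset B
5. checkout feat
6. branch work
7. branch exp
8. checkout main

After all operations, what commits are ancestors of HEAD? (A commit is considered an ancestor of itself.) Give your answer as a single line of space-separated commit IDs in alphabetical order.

Answer: A B

Derivation:
After op 1 (branch): HEAD=main@A [feat=A main=A]
After op 2 (commit): HEAD=main@B [feat=A main=B]
After op 3 (merge): HEAD=main@C [feat=A main=C]
After op 4 (reset): HEAD=main@B [feat=A main=B]
After op 5 (checkout): HEAD=feat@A [feat=A main=B]
After op 6 (branch): HEAD=feat@A [feat=A main=B work=A]
After op 7 (branch): HEAD=feat@A [exp=A feat=A main=B work=A]
After op 8 (checkout): HEAD=main@B [exp=A feat=A main=B work=A]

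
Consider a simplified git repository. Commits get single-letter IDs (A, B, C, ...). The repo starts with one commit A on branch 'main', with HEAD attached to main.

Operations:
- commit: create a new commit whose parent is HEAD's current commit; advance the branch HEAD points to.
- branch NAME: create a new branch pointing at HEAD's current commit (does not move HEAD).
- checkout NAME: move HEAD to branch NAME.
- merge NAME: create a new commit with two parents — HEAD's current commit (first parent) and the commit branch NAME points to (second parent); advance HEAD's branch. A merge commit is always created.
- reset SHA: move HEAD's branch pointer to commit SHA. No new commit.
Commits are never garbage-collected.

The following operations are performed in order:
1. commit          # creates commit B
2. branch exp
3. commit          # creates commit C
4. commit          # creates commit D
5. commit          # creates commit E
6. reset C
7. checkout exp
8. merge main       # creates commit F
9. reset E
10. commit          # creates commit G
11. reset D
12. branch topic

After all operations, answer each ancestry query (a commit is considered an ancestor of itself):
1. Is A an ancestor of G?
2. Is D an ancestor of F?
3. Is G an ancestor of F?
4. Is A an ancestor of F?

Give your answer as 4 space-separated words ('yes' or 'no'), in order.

Answer: yes no no yes

Derivation:
After op 1 (commit): HEAD=main@B [main=B]
After op 2 (branch): HEAD=main@B [exp=B main=B]
After op 3 (commit): HEAD=main@C [exp=B main=C]
After op 4 (commit): HEAD=main@D [exp=B main=D]
After op 5 (commit): HEAD=main@E [exp=B main=E]
After op 6 (reset): HEAD=main@C [exp=B main=C]
After op 7 (checkout): HEAD=exp@B [exp=B main=C]
After op 8 (merge): HEAD=exp@F [exp=F main=C]
After op 9 (reset): HEAD=exp@E [exp=E main=C]
After op 10 (commit): HEAD=exp@G [exp=G main=C]
After op 11 (reset): HEAD=exp@D [exp=D main=C]
After op 12 (branch): HEAD=exp@D [exp=D main=C topic=D]
ancestors(G) = {A,B,C,D,E,G}; A in? yes
ancestors(F) = {A,B,C,F}; D in? no
ancestors(F) = {A,B,C,F}; G in? no
ancestors(F) = {A,B,C,F}; A in? yes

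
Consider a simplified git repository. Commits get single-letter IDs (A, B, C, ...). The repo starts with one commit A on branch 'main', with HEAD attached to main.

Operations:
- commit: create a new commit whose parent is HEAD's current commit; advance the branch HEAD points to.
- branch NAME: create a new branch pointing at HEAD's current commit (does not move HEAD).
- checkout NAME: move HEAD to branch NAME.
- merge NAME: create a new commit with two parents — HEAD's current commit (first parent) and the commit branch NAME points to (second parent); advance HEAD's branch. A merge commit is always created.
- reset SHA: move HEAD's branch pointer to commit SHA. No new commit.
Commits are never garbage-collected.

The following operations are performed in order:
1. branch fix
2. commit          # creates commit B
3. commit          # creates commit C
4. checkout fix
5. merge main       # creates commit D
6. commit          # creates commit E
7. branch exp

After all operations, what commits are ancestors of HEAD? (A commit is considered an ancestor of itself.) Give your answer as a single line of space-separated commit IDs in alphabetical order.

After op 1 (branch): HEAD=main@A [fix=A main=A]
After op 2 (commit): HEAD=main@B [fix=A main=B]
After op 3 (commit): HEAD=main@C [fix=A main=C]
After op 4 (checkout): HEAD=fix@A [fix=A main=C]
After op 5 (merge): HEAD=fix@D [fix=D main=C]
After op 6 (commit): HEAD=fix@E [fix=E main=C]
After op 7 (branch): HEAD=fix@E [exp=E fix=E main=C]

Answer: A B C D E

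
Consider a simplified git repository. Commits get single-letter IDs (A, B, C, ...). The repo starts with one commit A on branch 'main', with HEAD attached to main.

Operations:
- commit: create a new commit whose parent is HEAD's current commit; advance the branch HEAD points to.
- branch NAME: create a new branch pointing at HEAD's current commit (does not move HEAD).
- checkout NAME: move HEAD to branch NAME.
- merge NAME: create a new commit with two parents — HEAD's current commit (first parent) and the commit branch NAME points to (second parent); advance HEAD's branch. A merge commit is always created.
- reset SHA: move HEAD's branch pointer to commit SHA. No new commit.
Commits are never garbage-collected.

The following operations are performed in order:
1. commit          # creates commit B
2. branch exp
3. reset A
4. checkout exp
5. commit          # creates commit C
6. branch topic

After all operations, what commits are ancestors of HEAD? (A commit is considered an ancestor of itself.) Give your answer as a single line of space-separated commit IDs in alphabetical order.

After op 1 (commit): HEAD=main@B [main=B]
After op 2 (branch): HEAD=main@B [exp=B main=B]
After op 3 (reset): HEAD=main@A [exp=B main=A]
After op 4 (checkout): HEAD=exp@B [exp=B main=A]
After op 5 (commit): HEAD=exp@C [exp=C main=A]
After op 6 (branch): HEAD=exp@C [exp=C main=A topic=C]

Answer: A B C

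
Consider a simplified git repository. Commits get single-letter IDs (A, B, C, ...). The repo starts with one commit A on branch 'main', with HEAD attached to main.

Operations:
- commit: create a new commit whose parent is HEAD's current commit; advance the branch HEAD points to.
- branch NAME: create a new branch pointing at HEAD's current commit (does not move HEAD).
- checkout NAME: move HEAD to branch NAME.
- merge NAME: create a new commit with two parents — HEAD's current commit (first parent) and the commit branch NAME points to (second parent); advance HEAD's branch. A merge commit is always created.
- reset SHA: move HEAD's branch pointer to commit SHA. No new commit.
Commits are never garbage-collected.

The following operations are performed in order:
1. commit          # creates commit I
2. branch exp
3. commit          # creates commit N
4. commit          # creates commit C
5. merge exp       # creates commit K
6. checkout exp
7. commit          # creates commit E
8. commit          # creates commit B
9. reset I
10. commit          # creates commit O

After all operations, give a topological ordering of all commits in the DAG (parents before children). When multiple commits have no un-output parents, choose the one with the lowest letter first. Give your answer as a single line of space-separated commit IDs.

After op 1 (commit): HEAD=main@I [main=I]
After op 2 (branch): HEAD=main@I [exp=I main=I]
After op 3 (commit): HEAD=main@N [exp=I main=N]
After op 4 (commit): HEAD=main@C [exp=I main=C]
After op 5 (merge): HEAD=main@K [exp=I main=K]
After op 6 (checkout): HEAD=exp@I [exp=I main=K]
After op 7 (commit): HEAD=exp@E [exp=E main=K]
After op 8 (commit): HEAD=exp@B [exp=B main=K]
After op 9 (reset): HEAD=exp@I [exp=I main=K]
After op 10 (commit): HEAD=exp@O [exp=O main=K]
commit A: parents=[]
commit B: parents=['E']
commit C: parents=['N']
commit E: parents=['I']
commit I: parents=['A']
commit K: parents=['C', 'I']
commit N: parents=['I']
commit O: parents=['I']

Answer: A I E B N C K O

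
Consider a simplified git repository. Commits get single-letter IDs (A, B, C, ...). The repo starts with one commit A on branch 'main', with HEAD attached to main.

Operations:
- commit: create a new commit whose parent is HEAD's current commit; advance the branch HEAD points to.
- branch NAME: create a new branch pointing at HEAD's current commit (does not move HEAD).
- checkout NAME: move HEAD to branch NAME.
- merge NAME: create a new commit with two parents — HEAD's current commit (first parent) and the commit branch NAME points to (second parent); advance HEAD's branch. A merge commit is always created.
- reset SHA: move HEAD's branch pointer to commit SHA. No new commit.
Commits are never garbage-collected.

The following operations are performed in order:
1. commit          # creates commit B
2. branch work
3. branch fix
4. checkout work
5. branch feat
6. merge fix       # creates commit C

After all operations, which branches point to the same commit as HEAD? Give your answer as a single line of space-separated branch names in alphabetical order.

After op 1 (commit): HEAD=main@B [main=B]
After op 2 (branch): HEAD=main@B [main=B work=B]
After op 3 (branch): HEAD=main@B [fix=B main=B work=B]
After op 4 (checkout): HEAD=work@B [fix=B main=B work=B]
After op 5 (branch): HEAD=work@B [feat=B fix=B main=B work=B]
After op 6 (merge): HEAD=work@C [feat=B fix=B main=B work=C]

Answer: work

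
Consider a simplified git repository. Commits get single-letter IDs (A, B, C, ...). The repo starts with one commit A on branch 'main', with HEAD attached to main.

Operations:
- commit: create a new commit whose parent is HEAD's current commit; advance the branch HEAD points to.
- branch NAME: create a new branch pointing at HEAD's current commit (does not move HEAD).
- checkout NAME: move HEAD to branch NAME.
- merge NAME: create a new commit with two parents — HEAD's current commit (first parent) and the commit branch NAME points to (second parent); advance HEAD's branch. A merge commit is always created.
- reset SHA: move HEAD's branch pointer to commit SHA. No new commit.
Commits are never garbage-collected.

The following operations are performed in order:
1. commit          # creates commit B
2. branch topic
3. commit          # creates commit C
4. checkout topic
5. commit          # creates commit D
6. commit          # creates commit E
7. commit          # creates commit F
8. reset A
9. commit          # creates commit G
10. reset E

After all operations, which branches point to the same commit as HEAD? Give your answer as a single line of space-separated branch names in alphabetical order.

Answer: topic

Derivation:
After op 1 (commit): HEAD=main@B [main=B]
After op 2 (branch): HEAD=main@B [main=B topic=B]
After op 3 (commit): HEAD=main@C [main=C topic=B]
After op 4 (checkout): HEAD=topic@B [main=C topic=B]
After op 5 (commit): HEAD=topic@D [main=C topic=D]
After op 6 (commit): HEAD=topic@E [main=C topic=E]
After op 7 (commit): HEAD=topic@F [main=C topic=F]
After op 8 (reset): HEAD=topic@A [main=C topic=A]
After op 9 (commit): HEAD=topic@G [main=C topic=G]
After op 10 (reset): HEAD=topic@E [main=C topic=E]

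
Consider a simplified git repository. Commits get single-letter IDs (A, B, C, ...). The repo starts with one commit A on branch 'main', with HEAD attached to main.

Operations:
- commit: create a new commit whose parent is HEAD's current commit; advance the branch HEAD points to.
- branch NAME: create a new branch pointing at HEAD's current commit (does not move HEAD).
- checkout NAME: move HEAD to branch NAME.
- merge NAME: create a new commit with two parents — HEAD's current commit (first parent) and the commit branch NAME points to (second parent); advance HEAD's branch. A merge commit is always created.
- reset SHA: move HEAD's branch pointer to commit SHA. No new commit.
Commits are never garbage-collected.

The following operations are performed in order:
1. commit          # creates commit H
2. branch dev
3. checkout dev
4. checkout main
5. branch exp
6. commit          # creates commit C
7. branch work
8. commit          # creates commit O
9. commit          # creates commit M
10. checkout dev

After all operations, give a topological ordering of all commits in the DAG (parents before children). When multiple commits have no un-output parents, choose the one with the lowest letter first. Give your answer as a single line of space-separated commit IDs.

After op 1 (commit): HEAD=main@H [main=H]
After op 2 (branch): HEAD=main@H [dev=H main=H]
After op 3 (checkout): HEAD=dev@H [dev=H main=H]
After op 4 (checkout): HEAD=main@H [dev=H main=H]
After op 5 (branch): HEAD=main@H [dev=H exp=H main=H]
After op 6 (commit): HEAD=main@C [dev=H exp=H main=C]
After op 7 (branch): HEAD=main@C [dev=H exp=H main=C work=C]
After op 8 (commit): HEAD=main@O [dev=H exp=H main=O work=C]
After op 9 (commit): HEAD=main@M [dev=H exp=H main=M work=C]
After op 10 (checkout): HEAD=dev@H [dev=H exp=H main=M work=C]
commit A: parents=[]
commit C: parents=['H']
commit H: parents=['A']
commit M: parents=['O']
commit O: parents=['C']

Answer: A H C O M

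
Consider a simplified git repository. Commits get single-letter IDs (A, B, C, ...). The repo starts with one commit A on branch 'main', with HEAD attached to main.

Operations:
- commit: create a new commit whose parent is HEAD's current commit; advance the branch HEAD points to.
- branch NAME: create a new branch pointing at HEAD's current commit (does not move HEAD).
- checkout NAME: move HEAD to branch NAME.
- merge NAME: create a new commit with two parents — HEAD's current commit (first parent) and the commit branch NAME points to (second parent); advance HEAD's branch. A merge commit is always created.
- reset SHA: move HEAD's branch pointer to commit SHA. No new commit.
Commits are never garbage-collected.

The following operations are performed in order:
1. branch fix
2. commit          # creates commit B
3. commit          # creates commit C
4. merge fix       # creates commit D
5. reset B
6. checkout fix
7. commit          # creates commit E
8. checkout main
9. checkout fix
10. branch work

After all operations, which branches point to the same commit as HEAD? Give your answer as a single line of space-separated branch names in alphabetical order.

Answer: fix work

Derivation:
After op 1 (branch): HEAD=main@A [fix=A main=A]
After op 2 (commit): HEAD=main@B [fix=A main=B]
After op 3 (commit): HEAD=main@C [fix=A main=C]
After op 4 (merge): HEAD=main@D [fix=A main=D]
After op 5 (reset): HEAD=main@B [fix=A main=B]
After op 6 (checkout): HEAD=fix@A [fix=A main=B]
After op 7 (commit): HEAD=fix@E [fix=E main=B]
After op 8 (checkout): HEAD=main@B [fix=E main=B]
After op 9 (checkout): HEAD=fix@E [fix=E main=B]
After op 10 (branch): HEAD=fix@E [fix=E main=B work=E]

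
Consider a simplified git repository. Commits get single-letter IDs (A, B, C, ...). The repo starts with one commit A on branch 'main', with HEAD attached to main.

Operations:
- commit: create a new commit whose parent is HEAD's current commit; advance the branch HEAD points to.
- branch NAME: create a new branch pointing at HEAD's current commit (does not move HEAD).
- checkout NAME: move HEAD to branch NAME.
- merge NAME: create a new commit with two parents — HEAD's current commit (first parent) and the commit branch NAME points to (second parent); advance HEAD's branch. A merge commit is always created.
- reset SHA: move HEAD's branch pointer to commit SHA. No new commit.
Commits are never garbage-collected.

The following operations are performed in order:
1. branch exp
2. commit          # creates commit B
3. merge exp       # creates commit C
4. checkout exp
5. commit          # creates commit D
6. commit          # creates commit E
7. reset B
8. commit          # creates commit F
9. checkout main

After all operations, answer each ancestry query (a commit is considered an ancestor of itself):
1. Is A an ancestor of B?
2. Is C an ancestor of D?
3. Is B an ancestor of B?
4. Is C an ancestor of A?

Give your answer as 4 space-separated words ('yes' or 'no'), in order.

Answer: yes no yes no

Derivation:
After op 1 (branch): HEAD=main@A [exp=A main=A]
After op 2 (commit): HEAD=main@B [exp=A main=B]
After op 3 (merge): HEAD=main@C [exp=A main=C]
After op 4 (checkout): HEAD=exp@A [exp=A main=C]
After op 5 (commit): HEAD=exp@D [exp=D main=C]
After op 6 (commit): HEAD=exp@E [exp=E main=C]
After op 7 (reset): HEAD=exp@B [exp=B main=C]
After op 8 (commit): HEAD=exp@F [exp=F main=C]
After op 9 (checkout): HEAD=main@C [exp=F main=C]
ancestors(B) = {A,B}; A in? yes
ancestors(D) = {A,D}; C in? no
ancestors(B) = {A,B}; B in? yes
ancestors(A) = {A}; C in? no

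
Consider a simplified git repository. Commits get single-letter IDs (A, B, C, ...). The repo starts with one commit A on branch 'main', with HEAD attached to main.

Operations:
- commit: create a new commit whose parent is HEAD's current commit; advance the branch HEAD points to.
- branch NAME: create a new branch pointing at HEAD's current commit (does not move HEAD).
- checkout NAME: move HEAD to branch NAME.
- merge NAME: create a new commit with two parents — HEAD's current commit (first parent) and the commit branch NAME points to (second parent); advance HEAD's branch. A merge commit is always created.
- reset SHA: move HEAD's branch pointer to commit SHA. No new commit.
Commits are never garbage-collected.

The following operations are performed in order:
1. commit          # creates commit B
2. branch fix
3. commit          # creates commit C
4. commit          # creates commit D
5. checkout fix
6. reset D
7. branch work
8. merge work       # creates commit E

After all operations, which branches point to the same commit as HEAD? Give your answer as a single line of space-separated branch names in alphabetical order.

After op 1 (commit): HEAD=main@B [main=B]
After op 2 (branch): HEAD=main@B [fix=B main=B]
After op 3 (commit): HEAD=main@C [fix=B main=C]
After op 4 (commit): HEAD=main@D [fix=B main=D]
After op 5 (checkout): HEAD=fix@B [fix=B main=D]
After op 6 (reset): HEAD=fix@D [fix=D main=D]
After op 7 (branch): HEAD=fix@D [fix=D main=D work=D]
After op 8 (merge): HEAD=fix@E [fix=E main=D work=D]

Answer: fix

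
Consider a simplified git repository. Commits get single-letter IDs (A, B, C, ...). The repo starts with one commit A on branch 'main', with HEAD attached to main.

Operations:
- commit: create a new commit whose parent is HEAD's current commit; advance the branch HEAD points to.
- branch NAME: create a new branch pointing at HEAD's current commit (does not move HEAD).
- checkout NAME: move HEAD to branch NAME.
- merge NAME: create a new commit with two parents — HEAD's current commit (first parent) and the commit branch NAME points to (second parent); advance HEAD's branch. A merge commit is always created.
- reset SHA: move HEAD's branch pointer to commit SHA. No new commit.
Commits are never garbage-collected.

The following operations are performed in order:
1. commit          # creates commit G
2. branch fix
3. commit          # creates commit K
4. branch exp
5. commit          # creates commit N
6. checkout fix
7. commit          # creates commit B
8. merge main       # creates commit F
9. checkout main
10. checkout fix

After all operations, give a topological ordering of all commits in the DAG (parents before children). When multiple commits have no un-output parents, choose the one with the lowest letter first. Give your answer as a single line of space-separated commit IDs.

After op 1 (commit): HEAD=main@G [main=G]
After op 2 (branch): HEAD=main@G [fix=G main=G]
After op 3 (commit): HEAD=main@K [fix=G main=K]
After op 4 (branch): HEAD=main@K [exp=K fix=G main=K]
After op 5 (commit): HEAD=main@N [exp=K fix=G main=N]
After op 6 (checkout): HEAD=fix@G [exp=K fix=G main=N]
After op 7 (commit): HEAD=fix@B [exp=K fix=B main=N]
After op 8 (merge): HEAD=fix@F [exp=K fix=F main=N]
After op 9 (checkout): HEAD=main@N [exp=K fix=F main=N]
After op 10 (checkout): HEAD=fix@F [exp=K fix=F main=N]
commit A: parents=[]
commit B: parents=['G']
commit F: parents=['B', 'N']
commit G: parents=['A']
commit K: parents=['G']
commit N: parents=['K']

Answer: A G B K N F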